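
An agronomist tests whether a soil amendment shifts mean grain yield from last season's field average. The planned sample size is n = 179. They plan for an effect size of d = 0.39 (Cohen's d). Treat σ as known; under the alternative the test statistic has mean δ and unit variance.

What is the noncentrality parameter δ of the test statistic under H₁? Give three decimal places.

δ = d·√n = 0.39 × √179 = 5.2178

δ ≈ 5.218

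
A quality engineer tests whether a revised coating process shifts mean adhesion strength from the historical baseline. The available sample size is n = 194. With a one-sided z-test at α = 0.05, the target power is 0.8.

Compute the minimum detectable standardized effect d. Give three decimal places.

Need Φ(δ − 1.645) = 0.8, so δ = 1.645 + 0.842 = 2.486.
δ = d·√n ⇒ d = δ/√n = 2.486/√194 = 0.1785.

d ≈ 0.179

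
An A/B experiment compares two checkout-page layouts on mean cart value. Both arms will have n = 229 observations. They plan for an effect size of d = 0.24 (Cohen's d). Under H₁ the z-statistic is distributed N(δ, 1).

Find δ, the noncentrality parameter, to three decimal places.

The noncentrality parameter scales effect size by the design's sample-size factor: δ = d·√(n/2) = 0.24 × √(229/2) = 2.5681

δ ≈ 2.568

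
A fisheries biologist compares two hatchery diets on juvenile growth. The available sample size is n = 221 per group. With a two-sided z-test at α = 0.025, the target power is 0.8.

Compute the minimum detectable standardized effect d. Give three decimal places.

d ≈ 0.293

Need Φ(δ − 2.241) = 0.8, so δ = 2.241 + 0.842 = 3.083.
(Lower-tail contribution to power is negligible for δ > 0.)
δ = d·√(n/2) ⇒ d = δ/√(n/2) = 3.083/√(221/2) = 0.2933.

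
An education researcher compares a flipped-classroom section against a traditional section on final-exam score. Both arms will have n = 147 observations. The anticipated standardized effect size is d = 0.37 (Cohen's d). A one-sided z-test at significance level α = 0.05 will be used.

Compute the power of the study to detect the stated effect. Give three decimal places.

Power ≈ 0.937

Noncentrality parameter: δ = d·√(n/2) = 0.37 × √(147/2) = 3.1721
One-sided α = 0.05 → critical value z_{0.05} = 1.645.
Power = Φ(δ − 1.645) = Φ(1.527) = 0.9366.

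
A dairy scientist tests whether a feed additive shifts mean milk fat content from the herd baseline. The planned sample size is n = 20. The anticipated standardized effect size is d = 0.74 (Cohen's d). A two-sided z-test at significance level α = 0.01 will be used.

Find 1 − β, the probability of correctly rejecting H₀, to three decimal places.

Noncentrality parameter: δ = d·√n = 0.74 × √20 = 3.3094
Critical value for a two-sided test at α = 0.01: z_{α/2} = 2.576.
Power = Φ(δ − 2.576) + Φ(−δ − 2.576) = Φ(0.734) + Φ(-5.885) = 0.7684 + 0.0000 = 0.7684.

Power ≈ 0.768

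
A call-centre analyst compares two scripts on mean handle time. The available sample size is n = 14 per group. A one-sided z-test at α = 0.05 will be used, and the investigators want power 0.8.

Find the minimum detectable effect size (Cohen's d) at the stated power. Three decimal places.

d ≈ 0.940

Required noncentrality: δ = z_{0.05} + z_{0.20} = 1.645 + 0.842 = 2.486.
δ = d·√(n/2) ⇒ d = δ/√(n/2) = 2.486/√(14/2) = 0.9398.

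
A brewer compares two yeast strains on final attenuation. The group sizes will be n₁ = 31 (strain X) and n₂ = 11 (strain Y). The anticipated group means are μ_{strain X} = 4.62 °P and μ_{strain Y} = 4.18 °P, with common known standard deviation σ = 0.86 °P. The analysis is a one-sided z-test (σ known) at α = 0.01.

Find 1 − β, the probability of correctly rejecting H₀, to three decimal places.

Power ≈ 0.193

Standardized effect: d = |μ_{strain X} − μ_{strain Y}| / σ = |4.62 − 4.18| / 0.86 = 0.5116
Noncentrality parameter: δ = d / √(1/n₁ + 1/n₂) = 0.5116 / √(1/31 + 1/11) = 1.4578
Critical value for a one-sided test at α = 0.01: z_α = 2.326.
Power = P(Z > 2.326 − δ) = Φ(-0.869) = 0.1926.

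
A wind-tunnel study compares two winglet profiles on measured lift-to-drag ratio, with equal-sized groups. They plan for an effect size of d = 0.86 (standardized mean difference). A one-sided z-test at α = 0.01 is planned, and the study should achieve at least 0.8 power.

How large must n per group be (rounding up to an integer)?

n = 28 per group

For power 0.8 need Φ(δ − z_{0.01}) = 0.8, so δ = z_{0.01} + z_{0.20} = 2.326 + 0.842 = 3.168.
δ = d·√(n/2) ⇒ n = 2(δ/d)² = 2 × (3.168 / 0.86)² = 27.14.
Round up to the next whole unit.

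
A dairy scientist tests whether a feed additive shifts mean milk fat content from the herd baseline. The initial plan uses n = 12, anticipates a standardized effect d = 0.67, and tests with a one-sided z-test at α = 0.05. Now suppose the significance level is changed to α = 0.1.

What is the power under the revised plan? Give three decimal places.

Power ≈ 0.851

δ = d·√n = 0.67 × √12 = 2.3209 (unchanged). New critical value: z_{0.1} = 1.282.
Revised power = Φ(δ − 1.282) = Φ(1.039) = 0.8507.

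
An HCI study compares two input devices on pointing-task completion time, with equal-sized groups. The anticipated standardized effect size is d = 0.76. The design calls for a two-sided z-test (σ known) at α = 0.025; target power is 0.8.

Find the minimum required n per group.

n = 33 per group

For power 0.8 need Φ(δ − z_{0.0125}) = 0.8, so δ = z_{0.0125} + z_{0.20} = 2.241 + 0.842 = 3.083.
(For δ > 0 the lower-tail rejection region contributes negligibly to power, so the one-term inversion is standard.)
δ = d·√(n/2) ⇒ n = 2(δ/d)² = 2 × (3.083 / 0.76)² = 32.91.
Round up to the next whole unit.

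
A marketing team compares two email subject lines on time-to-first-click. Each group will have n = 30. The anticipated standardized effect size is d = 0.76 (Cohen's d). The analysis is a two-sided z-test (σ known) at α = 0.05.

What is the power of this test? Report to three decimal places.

Noncentrality parameter: δ = d·√(n/2) = 0.76 × √(30/2) = 2.9435
Critical value for a two-sided test at α = 0.05: z_{α/2} = 1.960.
Power = Φ(δ − 1.960) + Φ(−δ − 1.960) = Φ(0.984) + Φ(-4.903) = 0.8373 + 0.0000 = 0.8373.

Power ≈ 0.837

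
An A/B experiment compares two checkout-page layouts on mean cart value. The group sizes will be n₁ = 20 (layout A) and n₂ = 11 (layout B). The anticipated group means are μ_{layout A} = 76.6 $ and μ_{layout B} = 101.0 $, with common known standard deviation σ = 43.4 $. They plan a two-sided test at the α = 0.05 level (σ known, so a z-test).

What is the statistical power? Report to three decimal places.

Power ≈ 0.322

Standardized effect: d = |μ_{layout A} − μ_{layout B}| / σ = |76.6 − 101.0| / 43.4 = 0.5622
Noncentrality parameter: λ = d / √(1/n₁ + 1/n₂) = 0.5622 / √(1/20 + 1/11) = 1.4977
Critical value for a two-sided test at α = 0.05: z_{α/2} = 1.960.
Power = Φ(λ − 1.960) + Φ(−λ − 1.960) = Φ(-0.462) + Φ(-3.458) = 0.3220 + 0.0003 = 0.3222.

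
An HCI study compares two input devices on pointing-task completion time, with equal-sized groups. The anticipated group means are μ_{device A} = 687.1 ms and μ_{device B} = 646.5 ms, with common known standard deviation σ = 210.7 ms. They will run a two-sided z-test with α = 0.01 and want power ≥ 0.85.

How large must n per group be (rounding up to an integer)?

n = 703 per group

Standardized effect: d = |μ_{device A} − μ_{device B}| / σ = |687.1 − 646.5| / 210.7 = 0.1927
For power 0.85 need Φ(δ − z_{0.005}) = 0.85, so δ = z_{0.005} + z_{0.15} = 2.576 + 1.036 = 3.612.
(For δ > 0 the lower-tail rejection region contributes negligibly to power, so the one-term inversion is standard.)
δ = d·√(n/2) ⇒ n = 2(δ/d)² = 2 × (3.612 / 0.1927)² = 702.85.
Round up to the next whole unit.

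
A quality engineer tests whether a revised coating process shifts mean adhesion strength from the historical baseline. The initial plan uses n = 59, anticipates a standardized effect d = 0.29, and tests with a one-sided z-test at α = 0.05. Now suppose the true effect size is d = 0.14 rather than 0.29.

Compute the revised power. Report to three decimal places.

Power ≈ 0.285

With d = 0.14: δ = d·√n = 0.14 × √59 = 1.0754. Critical value z_{0.05} = 1.645.
Revised power = Φ(δ − 1.645) = Φ(-0.569) = 0.2845.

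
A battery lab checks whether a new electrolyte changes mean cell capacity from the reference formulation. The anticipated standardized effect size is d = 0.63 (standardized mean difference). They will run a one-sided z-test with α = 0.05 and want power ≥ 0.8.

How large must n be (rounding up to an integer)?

n = 16

For power 0.8 need Φ(δ − z_{0.05}) = 0.8, so δ = z_{0.05} + z_{0.20} = 1.645 + 0.842 = 2.486.
δ = d·√n ⇒ n = (δ/d)² = (2.486 / 0.63)² = 15.58.
Rounding up, n = 16.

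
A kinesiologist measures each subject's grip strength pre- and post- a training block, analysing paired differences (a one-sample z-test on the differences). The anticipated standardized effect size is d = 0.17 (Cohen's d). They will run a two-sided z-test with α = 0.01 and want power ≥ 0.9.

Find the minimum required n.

n = 515

For power 0.9 need Φ(δ − z_{0.005}) = 0.9, so δ = z_{0.005} + z_{0.10} = 2.576 + 1.282 = 3.857.
(Ignoring the negligible lower-tail rejection probability gives the usual closed-form inversion.)
δ = d·√n ⇒ n = (δ/d)² = (3.857 / 0.17)² = 514.86.
Round up to the next whole unit.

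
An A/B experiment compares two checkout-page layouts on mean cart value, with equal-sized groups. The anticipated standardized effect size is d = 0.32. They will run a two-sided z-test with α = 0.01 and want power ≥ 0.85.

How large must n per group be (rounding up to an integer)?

n = 255 per group

For power 0.85 need Φ(δ − z_{0.005}) = 0.85, so δ = z_{0.005} + z_{0.15} = 2.576 + 1.036 = 3.612.
(For δ > 0 the lower-tail rejection region contributes negligibly to power, so the one-term inversion is standard.)
δ = d·√(n/2) ⇒ n = 2(δ/d)² = 2 × (3.612 / 0.32)² = 254.85.
Round up to the next whole unit.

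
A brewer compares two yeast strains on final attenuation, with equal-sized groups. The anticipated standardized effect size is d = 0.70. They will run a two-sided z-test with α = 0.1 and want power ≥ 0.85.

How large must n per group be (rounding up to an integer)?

For power 0.85 need Φ(δ − z_{0.05}) = 0.85, so δ = z_{0.05} + z_{0.15} = 1.645 + 1.036 = 2.681.
(Ignoring the negligible lower-tail rejection probability gives the usual closed-form inversion.)
δ = d·√(n/2) ⇒ n = 2(δ/d)² = 2 × (2.681 / 0.70)² = 29.34.
Round up to the next whole unit.

n = 30 per group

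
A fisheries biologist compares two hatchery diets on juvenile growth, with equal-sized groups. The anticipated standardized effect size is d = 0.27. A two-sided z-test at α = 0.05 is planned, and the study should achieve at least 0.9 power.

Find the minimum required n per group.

n = 289 per group

Set Φ(δ − 1.960) = 0.9; then δ − 1.960 = Φ⁻¹(0.9) = 1.282, giving δ = 3.242.
(For δ > 0 the lower-tail rejection region contributes negligibly to power, so the one-term inversion is standard.)
δ = d·√(n/2) ⇒ n = 2(δ/d)² = 2 × (3.242 / 0.27)² = 288.27.
Rounding up, n = 289 per group.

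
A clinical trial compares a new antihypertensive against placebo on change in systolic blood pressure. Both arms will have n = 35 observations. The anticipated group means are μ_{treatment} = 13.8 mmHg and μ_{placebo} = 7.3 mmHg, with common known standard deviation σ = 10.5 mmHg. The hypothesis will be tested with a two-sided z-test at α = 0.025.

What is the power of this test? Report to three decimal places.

Standardized effect: d = |μ_{treatment} − μ_{placebo}| / σ = |13.8 − 7.3| / 10.5 = 0.6190
Noncentrality parameter: δ = d·√(n/2) = 0.6190 × √(35/2) = 2.5897
Critical value for a two-sided test at α = 0.025: z_{α/2} = 2.241.
Power = Φ(δ − 2.241) + Φ(−δ − 2.241) = Φ(0.348) + Φ(-4.831) = 0.6362 + 0.0000 = 0.6362.

Power ≈ 0.636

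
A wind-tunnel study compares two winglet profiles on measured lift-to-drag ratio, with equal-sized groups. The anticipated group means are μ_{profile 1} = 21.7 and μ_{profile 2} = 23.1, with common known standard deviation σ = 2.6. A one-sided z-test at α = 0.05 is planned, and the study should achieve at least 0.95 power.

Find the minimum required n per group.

Standardized effect: d = |μ_{profile 1} − μ_{profile 2}| / σ = |21.7 − 23.1| / 2.6 = 0.5385
Set Φ(δ − 1.645) = 0.95; then δ − 1.645 = Φ⁻¹(0.95) = 1.645, giving δ = 3.290.
δ = d·√(n/2) ⇒ n = 2(δ/d)² = 2 × (3.290 / 0.5385)² = 74.65.
Round up to the next whole unit.

n = 75 per group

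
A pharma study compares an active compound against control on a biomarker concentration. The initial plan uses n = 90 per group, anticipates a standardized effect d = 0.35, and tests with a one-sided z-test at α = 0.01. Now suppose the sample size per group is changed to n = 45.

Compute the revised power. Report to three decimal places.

With n = 45 per group: δ = d·√(n/2) = 0.35 × √(45/2) = 1.6602. Critical value z_{0.01} = 2.326.
Revised power = Φ(δ − 2.326) = Φ(-0.666) = 0.2527.

Power ≈ 0.253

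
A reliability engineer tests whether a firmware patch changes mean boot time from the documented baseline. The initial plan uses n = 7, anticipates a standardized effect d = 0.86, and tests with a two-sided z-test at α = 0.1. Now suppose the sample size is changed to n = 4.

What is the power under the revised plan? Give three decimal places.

With n = 4: δ = d·√n = 0.86 × √4 = 1.7200. Critical value z_{0.05} = 1.645.
Revised power = Φ(δ − 1.645) + Φ(−δ − 1.645) = Φ(0.075) + Φ(-3.365) = 0.5300 + 0.0004 = 0.5303.

Power ≈ 0.530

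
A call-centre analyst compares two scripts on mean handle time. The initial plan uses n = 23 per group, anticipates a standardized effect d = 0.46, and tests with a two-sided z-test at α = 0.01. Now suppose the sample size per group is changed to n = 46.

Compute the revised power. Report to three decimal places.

With n = 46 per group: δ = d·√(n/2) = 0.46 × √(46/2) = 2.2061. Critical value z_{0.005} = 2.576.
Revised power = Φ(δ − 2.576) + Φ(−δ − 2.576) = Φ(-0.370) + Φ(-4.782) = 0.3558 + 0.0000 = 0.3558.

Power ≈ 0.356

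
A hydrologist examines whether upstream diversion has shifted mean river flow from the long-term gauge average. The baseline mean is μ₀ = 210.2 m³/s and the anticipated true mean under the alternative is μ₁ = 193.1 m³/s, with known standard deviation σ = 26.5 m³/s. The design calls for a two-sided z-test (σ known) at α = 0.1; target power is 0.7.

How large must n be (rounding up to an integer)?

Standardized effect: d = |μ₁ − μ₀| / σ = |193.1 − 210.2| / 26.5 = 0.6453
Set Φ(δ − 1.645) = 0.7; then δ − 1.645 = Φ⁻¹(0.7) = 0.524, giving δ = 2.169.
(For δ > 0 the lower-tail rejection region contributes negligibly to power, so the one-term inversion is standard.)
δ = d·√n ⇒ n = (δ/d)² = (2.169 / 0.6453)² = 11.30.
Rounding up, n = 12.

n = 12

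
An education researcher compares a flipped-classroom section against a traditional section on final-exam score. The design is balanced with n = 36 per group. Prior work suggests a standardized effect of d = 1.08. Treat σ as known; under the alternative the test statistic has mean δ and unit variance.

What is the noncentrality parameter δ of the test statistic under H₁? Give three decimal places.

δ ≈ 4.582

δ = d·√(n/2) = 1.08 × √(36/2) = 4.5821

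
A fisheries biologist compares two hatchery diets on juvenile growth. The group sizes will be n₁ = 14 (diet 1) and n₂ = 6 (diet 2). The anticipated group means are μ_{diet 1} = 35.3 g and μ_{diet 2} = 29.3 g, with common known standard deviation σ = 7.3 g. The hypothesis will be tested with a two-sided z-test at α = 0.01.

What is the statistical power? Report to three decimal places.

Power ≈ 0.186

Standardized effect: d = |μ_{diet 1} − μ_{diet 2}| / σ = |35.3 − 29.3| / 7.3 = 0.8219
Noncentrality parameter: δ = d / √(1/n₁ + 1/n₂) = 0.8219 / √(1/14 + 1/6) = 1.6844
Two-sided α = 0.01 → critical value z_{0.005} = 2.576.
Power = Φ(δ − 2.576) + Φ(−δ − 2.576) = Φ(-0.891) + Φ(-4.260) = 0.1864 + 0.0000 = 0.1864.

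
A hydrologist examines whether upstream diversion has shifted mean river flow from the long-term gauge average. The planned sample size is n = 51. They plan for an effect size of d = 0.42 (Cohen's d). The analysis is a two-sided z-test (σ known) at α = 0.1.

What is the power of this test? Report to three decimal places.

Power ≈ 0.912

Noncentrality parameter: δ = d·√n = 0.42 × √51 = 2.9994
Two-sided α = 0.1 → critical value z_{0.05} = 1.645.
Power = Φ(δ − 1.645) + Φ(−δ − 1.645) = Φ(1.355) + Φ(-4.644) = 0.9122 + 0.0000 = 0.9122.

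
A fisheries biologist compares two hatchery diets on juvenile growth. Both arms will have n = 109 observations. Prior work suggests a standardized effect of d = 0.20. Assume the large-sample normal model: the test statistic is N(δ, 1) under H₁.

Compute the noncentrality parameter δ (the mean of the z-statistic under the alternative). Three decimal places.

δ ≈ 1.476

δ = d·√(n/2) = 0.20 × √(109/2) = 1.4765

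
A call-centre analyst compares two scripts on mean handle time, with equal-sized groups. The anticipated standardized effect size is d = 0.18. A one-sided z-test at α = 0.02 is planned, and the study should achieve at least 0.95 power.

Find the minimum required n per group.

Set Φ(δ − 2.054) = 0.95; then δ − 2.054 = Φ⁻¹(0.95) = 1.645, giving δ = 3.699.
δ = d·√(n/2) ⇒ n = 2(δ/d)² = 2 × (3.699 / 0.18)² = 844.42.
Round up to the next whole unit.

n = 845 per group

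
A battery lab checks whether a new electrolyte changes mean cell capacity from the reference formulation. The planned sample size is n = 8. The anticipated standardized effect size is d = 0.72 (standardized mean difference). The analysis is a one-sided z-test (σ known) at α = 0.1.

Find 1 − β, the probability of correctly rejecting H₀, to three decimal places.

Noncentrality parameter: δ = d·√n = 0.72 × √8 = 2.0365
One-sided α = 0.1 → critical value z_{0.1} = 1.282.
Power = P(Z > 1.282 − δ) = Φ(0.755) = 0.7749.

Power ≈ 0.775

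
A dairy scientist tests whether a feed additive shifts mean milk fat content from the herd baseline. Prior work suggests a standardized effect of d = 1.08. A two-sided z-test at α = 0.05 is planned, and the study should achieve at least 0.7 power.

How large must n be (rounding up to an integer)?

For power 0.7 need Φ(δ − z_{0.025}) = 0.7, so δ = z_{0.025} + z_{0.30} = 1.960 + 0.524 = 2.484.
(The Φ(−δ − z_{α/2}) term is vanishingly small for δ > 0 and is dropped in the standard sample-size formula.)
δ = d·√n ⇒ n = (δ/d)² = (2.484 / 1.08)² = 5.29.
Rounding up, n = 6.

n = 6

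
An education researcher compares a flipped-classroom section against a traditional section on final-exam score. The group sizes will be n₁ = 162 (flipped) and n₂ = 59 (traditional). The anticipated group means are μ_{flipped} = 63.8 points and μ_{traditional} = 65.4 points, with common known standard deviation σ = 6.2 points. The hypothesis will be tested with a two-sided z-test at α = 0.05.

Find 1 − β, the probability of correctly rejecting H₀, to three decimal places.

Standardized effect: d = |μ_{flipped} − μ_{traditional}| / σ = |63.8 − 65.4| / 6.2 = 0.2581
Noncentrality parameter: δ = d / √(1/n₁ + 1/n₂) = 0.2581 / √(1/162 + 1/59) = 1.6971
Two-sided α = 0.05 → critical value z_{0.025} = 1.960.
Power = Φ(δ − 1.960) + Φ(−δ − 1.960) = Φ(-0.263) + Φ(-3.657) = 0.3963 + 0.0001 = 0.3965.

Power ≈ 0.396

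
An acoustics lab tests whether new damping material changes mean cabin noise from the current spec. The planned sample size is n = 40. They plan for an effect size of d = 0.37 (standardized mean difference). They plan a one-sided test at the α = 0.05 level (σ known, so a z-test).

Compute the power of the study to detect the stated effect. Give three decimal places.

Power ≈ 0.757

Noncentrality parameter: δ = d·√n = 0.37 × √40 = 2.3401
Critical value for a one-sided test at α = 0.05: z_α = 1.645.
Power = Φ(δ − 1.645) = Φ(0.695) = 0.7565.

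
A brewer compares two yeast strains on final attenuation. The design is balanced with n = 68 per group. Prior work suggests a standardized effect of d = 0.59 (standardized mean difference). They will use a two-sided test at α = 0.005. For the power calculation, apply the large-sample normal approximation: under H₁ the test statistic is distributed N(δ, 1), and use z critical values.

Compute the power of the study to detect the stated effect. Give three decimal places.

Power ≈ 0.737

Noncentrality parameter: δ = d·√(n/2) = 0.59 × √(68/2) = 3.4403
Critical value for a two-sided test at α = 0.005: z_{α/2} = 2.807.
Power = Φ(δ − 2.807) + Φ(−δ − 2.807) = Φ(0.633) + Φ(-6.247) = 0.7367 + 0.0000 = 0.7367.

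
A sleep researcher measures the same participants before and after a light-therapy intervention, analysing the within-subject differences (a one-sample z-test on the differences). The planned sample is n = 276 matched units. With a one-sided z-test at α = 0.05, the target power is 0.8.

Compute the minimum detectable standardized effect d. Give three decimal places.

Required noncentrality: δ = z_{0.05} + z_{0.20} = 1.645 + 0.842 = 2.486.
δ = d·√n ⇒ d = δ/√n = 2.486/√276 = 0.1497.

d ≈ 0.150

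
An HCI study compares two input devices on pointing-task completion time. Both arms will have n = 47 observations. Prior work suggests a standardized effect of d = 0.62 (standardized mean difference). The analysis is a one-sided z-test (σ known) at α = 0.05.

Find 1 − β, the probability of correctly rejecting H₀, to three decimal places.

Noncentrality parameter: δ = d·√(n/2) = 0.62 × √(47/2) = 3.0056
One-sided α = 0.05 → critical value z_{0.05} = 1.645.
Power = Φ(δ − 1.645) = Φ(1.361) = 0.9132.

Power ≈ 0.913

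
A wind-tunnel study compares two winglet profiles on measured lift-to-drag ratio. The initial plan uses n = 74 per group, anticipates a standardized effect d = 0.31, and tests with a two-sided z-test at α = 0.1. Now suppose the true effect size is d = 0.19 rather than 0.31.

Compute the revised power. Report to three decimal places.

Power ≈ 0.315

With d = 0.19: δ = d·√(n/2) = 0.19 × √(74/2) = 1.1557. Critical value z_{0.05} = 1.645.
Revised power = Φ(δ − 1.645) + Φ(−δ − 1.645) = Φ(-0.489) + Φ(-2.801) = 0.3124 + 0.0026 = 0.3149.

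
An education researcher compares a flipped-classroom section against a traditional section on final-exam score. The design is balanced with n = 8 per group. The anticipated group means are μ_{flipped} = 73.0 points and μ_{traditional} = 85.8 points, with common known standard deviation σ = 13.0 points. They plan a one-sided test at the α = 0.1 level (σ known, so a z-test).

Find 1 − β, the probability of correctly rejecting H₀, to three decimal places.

Standardized effect: d = |μ_{flipped} − μ_{traditional}| / σ = |73.0 − 85.8| / 13.0 = 0.9846
Noncentrality parameter: λ = d·√(n/2) = 0.9846 × √(8/2) = 1.9692
Critical value for a one-sided test at α = 0.1: z_α = 1.282.
Power = Φ(λ − 1.282) = Φ(0.688) = 0.7542.

Power ≈ 0.754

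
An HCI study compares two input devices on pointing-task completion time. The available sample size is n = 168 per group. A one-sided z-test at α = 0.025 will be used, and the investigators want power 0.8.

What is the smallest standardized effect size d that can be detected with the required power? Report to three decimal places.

d ≈ 0.306

Required noncentrality: δ = z_{0.025} + z_{0.20} = 1.960 + 0.842 = 2.802.
δ = d·√(n/2) ⇒ d = δ/√(n/2) = 2.802/√(168/2) = 0.3057.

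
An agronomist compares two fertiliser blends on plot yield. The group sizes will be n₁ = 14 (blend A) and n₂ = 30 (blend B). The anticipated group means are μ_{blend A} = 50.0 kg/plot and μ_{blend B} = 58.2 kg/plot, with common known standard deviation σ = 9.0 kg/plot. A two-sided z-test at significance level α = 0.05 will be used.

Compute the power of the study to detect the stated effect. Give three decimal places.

Power ≈ 0.804

Standardized effect: d = |μ_{blend A} − μ_{blend B}| / σ = |50.0 − 58.2| / 9.0 = 0.9111
Noncentrality parameter: δ = d / √(1/n₁ + 1/n₂) = 0.9111 / √(1/14 + 1/30) = 2.8149
Critical value for a two-sided test at α = 0.05: z_{α/2} = 1.960.
Power = Φ(δ − 1.960) + Φ(−δ − 1.960) = Φ(0.855) + Φ(-4.775) = 0.8037 + 0.0000 = 0.8037.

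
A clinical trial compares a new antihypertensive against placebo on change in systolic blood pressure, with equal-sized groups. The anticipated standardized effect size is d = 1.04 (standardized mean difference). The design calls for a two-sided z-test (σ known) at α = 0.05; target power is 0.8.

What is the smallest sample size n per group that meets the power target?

For power 0.8 need Φ(δ − z_{0.025}) = 0.8, so δ = z_{0.025} + z_{0.20} = 1.960 + 0.842 = 2.802.
(The Φ(−δ − z_{α/2}) term is vanishingly small for δ > 0 and is dropped in the standard sample-size formula.)
δ = d·√(n/2) ⇒ n = 2(δ/d)² = 2 × (2.802 / 1.04)² = 14.51.
Round up to the next whole unit.

n = 15 per group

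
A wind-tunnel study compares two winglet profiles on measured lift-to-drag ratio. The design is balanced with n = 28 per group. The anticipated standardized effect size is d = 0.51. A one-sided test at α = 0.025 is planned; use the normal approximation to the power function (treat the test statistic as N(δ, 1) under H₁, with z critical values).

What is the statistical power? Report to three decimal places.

Power ≈ 0.479

Noncentrality parameter: δ = d·√(n/2) = 0.51 × √(28/2) = 1.9082
Critical value for a one-sided test at α = 0.025: z_α = 1.960.
Power = P(Z > 1.960 − δ) = Φ(-0.052) = 0.4794.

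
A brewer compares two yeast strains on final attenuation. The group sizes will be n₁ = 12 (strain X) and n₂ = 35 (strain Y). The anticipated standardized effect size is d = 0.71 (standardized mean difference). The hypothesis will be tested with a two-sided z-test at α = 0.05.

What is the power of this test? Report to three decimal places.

Noncentrality parameter: δ = d / √(1/n₁ + 1/n₂) = 0.71 / √(1/12 + 1/35) = 2.1224
Two-sided α = 0.05 → critical value z_{0.025} = 1.960.
Power = Φ(δ − 1.960) + Φ(−δ − 1.960) = Φ(0.162) + Φ(-4.082) = 0.5645 + 0.0000 = 0.5646.

Power ≈ 0.565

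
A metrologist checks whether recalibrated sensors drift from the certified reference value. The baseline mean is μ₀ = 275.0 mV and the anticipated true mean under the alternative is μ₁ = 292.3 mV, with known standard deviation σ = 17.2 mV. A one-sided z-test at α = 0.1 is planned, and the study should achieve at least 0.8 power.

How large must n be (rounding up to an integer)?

Standardized effect: d = |μ₁ − μ₀| / σ = |292.3 − 275.0| / 17.2 = 1.0058
Set Φ(δ − 1.282) = 0.8; then δ − 1.282 = Φ⁻¹(0.8) = 0.842, giving δ = 2.123.
δ = d·√n ⇒ n = (δ/d)² = (2.123 / 1.0058)² = 4.46.
Round up to the next whole unit.

n = 5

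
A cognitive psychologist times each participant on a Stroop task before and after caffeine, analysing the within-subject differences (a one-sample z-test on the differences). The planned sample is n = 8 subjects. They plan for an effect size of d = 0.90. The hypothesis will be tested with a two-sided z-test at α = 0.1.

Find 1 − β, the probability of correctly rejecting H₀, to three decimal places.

Noncentrality parameter: δ = d·√n = 0.90 × √8 = 2.5456
Two-sided α = 0.1 → critical value z_{0.05} = 1.645.
Power = Φ(δ − 1.645) + Φ(−δ − 1.645) = Φ(0.901) + Φ(-4.190) = 0.8161 + 0.0000 = 0.8161.

Power ≈ 0.816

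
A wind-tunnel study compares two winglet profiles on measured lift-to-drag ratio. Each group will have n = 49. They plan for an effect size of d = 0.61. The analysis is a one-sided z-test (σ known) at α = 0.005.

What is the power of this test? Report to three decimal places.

Power ≈ 0.671

Noncentrality parameter: δ = d·√(n/2) = 0.61 × √(49/2) = 3.0193
Critical value for a one-sided test at α = 0.005: z_α = 2.576.
Power = Φ(δ − 2.576) = Φ(0.444) = 0.6713.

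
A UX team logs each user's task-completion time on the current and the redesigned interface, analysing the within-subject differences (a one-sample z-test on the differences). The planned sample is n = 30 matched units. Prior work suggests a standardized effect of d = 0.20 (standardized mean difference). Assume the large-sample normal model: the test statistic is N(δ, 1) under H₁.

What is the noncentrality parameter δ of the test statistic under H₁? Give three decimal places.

δ = d·√n = 0.20 × √30 = 1.0954

δ ≈ 1.095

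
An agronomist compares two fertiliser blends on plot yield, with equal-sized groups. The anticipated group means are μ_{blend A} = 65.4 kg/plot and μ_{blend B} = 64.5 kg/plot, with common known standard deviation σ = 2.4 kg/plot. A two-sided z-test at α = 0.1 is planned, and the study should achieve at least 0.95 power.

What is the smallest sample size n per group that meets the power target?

Standardized effect: d = |μ_{blend A} − μ_{blend B}| / σ = |65.4 − 64.5| / 2.4 = 0.3750
For power 0.95 need Φ(δ − z_{0.05}) = 0.95, so δ = z_{0.05} + z_{0.05} = 1.645 + 1.645 = 3.290.
(The Φ(−δ − z_{α/2}) term is vanishingly small for δ > 0 and is dropped in the standard sample-size formula.)
δ = d·√(n/2) ⇒ n = 2(δ/d)² = 2 × (3.290 / 0.3750)² = 153.92.
Round up to the next whole unit.

n = 154 per group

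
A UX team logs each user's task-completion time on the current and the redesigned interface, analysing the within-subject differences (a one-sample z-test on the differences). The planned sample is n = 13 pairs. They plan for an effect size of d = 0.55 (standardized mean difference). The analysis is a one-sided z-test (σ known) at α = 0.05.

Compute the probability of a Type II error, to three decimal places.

Noncentrality parameter: δ = d·√n = 0.55 × √13 = 1.9831
One-sided α = 0.05 → critical value z_{0.05} = 1.645.
Power = Φ(δ − 1.645) = Φ(0.338) = 0.6324.
Type II error: β = 1 − power = 1 − 0.6324 = 0.3676.

β ≈ 0.368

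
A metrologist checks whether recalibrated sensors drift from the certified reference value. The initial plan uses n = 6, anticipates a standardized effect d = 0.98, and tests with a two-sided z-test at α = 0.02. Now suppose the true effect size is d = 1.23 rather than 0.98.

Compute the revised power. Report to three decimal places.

Power ≈ 0.754

With d = 1.23: δ = d·√n = 1.23 × √6 = 3.0129. Critical value z_{0.01} = 2.326.
Revised power = Φ(δ − 2.326) + Φ(−δ − 2.326) = Φ(0.687) + Φ(-5.339) = 0.7538 + 0.0000 = 0.7538.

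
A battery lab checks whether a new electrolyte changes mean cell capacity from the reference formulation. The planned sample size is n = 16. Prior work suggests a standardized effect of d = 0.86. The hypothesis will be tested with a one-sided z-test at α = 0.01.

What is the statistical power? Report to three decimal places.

Power ≈ 0.867

Noncentrality parameter: δ = d·√n = 0.86 × √16 = 3.4400
Critical value for a one-sided test at α = 0.01: z_α = 2.326.
Power = Φ(δ − 2.326) = Φ(1.114) = 0.8673.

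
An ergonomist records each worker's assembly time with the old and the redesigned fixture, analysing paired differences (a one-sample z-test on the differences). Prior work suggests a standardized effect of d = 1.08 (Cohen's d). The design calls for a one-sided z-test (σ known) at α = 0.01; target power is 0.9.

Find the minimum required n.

For power 0.9 need Φ(δ − z_{0.01}) = 0.9, so δ = z_{0.01} + z_{0.10} = 2.326 + 1.282 = 3.608.
δ = d·√n ⇒ n = (δ/d)² = (3.608 / 1.08)² = 11.16.
Round up to the next whole unit.

n = 12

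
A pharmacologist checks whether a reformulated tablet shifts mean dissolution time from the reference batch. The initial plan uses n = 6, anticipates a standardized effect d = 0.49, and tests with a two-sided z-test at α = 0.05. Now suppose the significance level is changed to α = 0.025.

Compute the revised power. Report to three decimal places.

Power ≈ 0.149

δ = d·√n = 0.49 × √6 = 1.2002 (unchanged). New critical value: z_{0.0125} = 2.241.
Revised power = Φ(δ − 2.241) + Φ(−δ − 2.241) = Φ(-1.041) + Φ(-3.442) = 0.1489 + 0.0003 = 0.1492.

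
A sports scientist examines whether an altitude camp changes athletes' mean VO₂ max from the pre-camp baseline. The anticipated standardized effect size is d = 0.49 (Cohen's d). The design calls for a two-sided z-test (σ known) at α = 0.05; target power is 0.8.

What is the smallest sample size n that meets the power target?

n = 33

Set Φ(δ − 1.960) = 0.8; then δ − 1.960 = Φ⁻¹(0.8) = 0.842, giving δ = 2.802.
(Ignoring the negligible lower-tail rejection probability gives the usual closed-form inversion.)
δ = d·√n ⇒ n = (δ/d)² = (2.802 / 0.49)² = 32.69.
Rounding up, n = 33.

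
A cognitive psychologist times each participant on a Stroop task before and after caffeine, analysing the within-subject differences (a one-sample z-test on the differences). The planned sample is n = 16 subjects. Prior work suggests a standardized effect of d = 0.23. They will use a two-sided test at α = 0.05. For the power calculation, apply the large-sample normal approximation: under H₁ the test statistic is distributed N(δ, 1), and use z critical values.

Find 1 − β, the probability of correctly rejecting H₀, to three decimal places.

Power ≈ 0.151

Noncentrality parameter: δ = d·√n = 0.23 × √16 = 0.9200
Two-sided α = 0.05 → critical value z_{0.025} = 1.960.
Power = Φ(δ − 1.960) + Φ(−δ − 1.960) = Φ(-1.040) + Φ(-2.880) = 0.1492 + 0.0020 = 0.1512.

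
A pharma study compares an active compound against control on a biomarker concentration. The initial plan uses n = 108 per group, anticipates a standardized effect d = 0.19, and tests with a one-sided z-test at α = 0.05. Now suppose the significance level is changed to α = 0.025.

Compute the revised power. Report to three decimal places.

Power ≈ 0.286

δ = d·√(n/2) = 0.19 × √(108/2) = 1.3962 (unchanged). New critical value: z_{0.025} = 1.960.
Revised power = P(Z > 1.960 − δ) = Φ(-0.564) = 0.2865.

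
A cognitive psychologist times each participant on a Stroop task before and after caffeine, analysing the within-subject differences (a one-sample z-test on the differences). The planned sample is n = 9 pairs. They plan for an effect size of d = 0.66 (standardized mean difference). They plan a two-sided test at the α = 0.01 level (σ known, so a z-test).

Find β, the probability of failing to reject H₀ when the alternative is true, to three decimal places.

Noncentrality parameter: δ = d·√n = 0.66 × √9 = 1.9800
Critical value for a two-sided test at α = 0.01: z_{α/2} = 2.576.
Power = Φ(δ − 2.576) + Φ(−δ − 2.576) = Φ(-0.596) + Φ(-4.556) = 0.2756 + 0.0000 = 0.2756.
Type II error: β = 1 − power = 1 − 0.2756 = 0.7244.

β ≈ 0.724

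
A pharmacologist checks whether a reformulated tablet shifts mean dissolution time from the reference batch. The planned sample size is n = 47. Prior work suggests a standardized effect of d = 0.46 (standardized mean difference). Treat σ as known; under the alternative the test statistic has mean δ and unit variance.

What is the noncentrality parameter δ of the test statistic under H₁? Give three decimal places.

δ = d·√n = 0.46 × √47 = 3.1536

δ ≈ 3.154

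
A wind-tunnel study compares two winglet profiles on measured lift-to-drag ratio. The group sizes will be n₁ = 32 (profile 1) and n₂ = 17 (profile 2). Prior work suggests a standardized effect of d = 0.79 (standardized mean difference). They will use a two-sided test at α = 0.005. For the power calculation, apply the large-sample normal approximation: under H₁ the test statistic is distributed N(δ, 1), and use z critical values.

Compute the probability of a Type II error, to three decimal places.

β ≈ 0.569

Noncentrality parameter: δ = d / √(1/n₁ + 1/n₂) = 0.79 / √(1/32 + 1/17) = 2.6323
Two-sided α = 0.005 → critical value z_{0.0025} = 2.807.
Power = Φ(δ − 2.807) + Φ(−δ − 2.807) = Φ(-0.175) + Φ(-5.439) = 0.4306 + 0.0000 = 0.4306.
Type II error: β = 1 − power = 1 − 0.4306 = 0.5694.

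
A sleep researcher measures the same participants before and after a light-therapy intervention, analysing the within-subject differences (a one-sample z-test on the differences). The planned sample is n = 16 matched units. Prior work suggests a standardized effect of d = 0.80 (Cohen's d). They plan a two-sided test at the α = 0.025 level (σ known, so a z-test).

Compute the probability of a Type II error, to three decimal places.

Noncentrality parameter: δ = d·√n = 0.80 × √16 = 3.2000
Two-sided α = 0.025 → critical value z_{0.0125} = 2.241.
Power = Φ(δ − 2.241) + Φ(−δ − 2.241) = Φ(0.959) + Φ(-5.441) = 0.8311 + 0.0000 = 0.8311.
Type II error: β = 1 − power = 1 − 0.8311 = 0.1689.

β ≈ 0.169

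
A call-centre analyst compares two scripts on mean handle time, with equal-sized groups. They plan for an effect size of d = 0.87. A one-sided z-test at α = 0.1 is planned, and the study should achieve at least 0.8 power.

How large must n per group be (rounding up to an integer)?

Set Φ(δ − 1.282) = 0.8; then δ − 1.282 = Φ⁻¹(0.8) = 0.842, giving δ = 2.123.
δ = d·√(n/2) ⇒ n = 2(δ/d)² = 2 × (2.123 / 0.87)² = 11.91.
Rounding up, n = 12 per group.

n = 12 per group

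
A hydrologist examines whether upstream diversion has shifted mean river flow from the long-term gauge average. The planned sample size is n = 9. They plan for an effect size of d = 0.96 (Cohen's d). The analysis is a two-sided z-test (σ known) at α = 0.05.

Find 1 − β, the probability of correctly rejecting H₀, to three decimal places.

Power ≈ 0.821

Noncentrality parameter: δ = d·√n = 0.96 × √9 = 2.8800
Critical value for a two-sided test at α = 0.05: z_{α/2} = 1.960.
Power = Φ(δ − 1.960) + Φ(−δ − 1.960) = Φ(0.920) + Φ(-4.840) = 0.8212 + 0.0000 = 0.8212.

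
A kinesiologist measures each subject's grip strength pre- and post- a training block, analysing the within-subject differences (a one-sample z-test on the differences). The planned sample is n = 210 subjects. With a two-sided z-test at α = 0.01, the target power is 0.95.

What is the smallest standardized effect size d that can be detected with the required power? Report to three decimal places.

d ≈ 0.291

Required noncentrality: δ = z_{0.005} + z_{0.05} = 2.576 + 1.645 = 4.221.
(The second rejection-region term Φ(−δ − z_{α/2}) is negligible and dropped.)
δ = d·√n ⇒ d = δ/√n = 4.221/√210 = 0.2913.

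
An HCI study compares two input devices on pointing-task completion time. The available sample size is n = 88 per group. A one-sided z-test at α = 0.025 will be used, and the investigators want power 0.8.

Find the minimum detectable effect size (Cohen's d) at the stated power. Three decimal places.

Need Φ(δ − 1.960) = 0.8, so δ = 1.960 + 0.842 = 2.802.
δ = d·√(n/2) ⇒ d = δ/√(n/2) = 2.802/√(88/2) = 0.4224.

d ≈ 0.422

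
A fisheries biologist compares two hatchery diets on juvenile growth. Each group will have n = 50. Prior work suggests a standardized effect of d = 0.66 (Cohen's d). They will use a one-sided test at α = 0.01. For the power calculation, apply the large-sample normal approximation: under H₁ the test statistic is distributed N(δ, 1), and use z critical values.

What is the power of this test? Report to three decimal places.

Noncentrality parameter: δ = d·√(n/2) = 0.66 × √(50/2) = 3.3000
One-sided α = 0.01 → critical value z_{0.01} = 2.326.
Power = Φ(δ − 2.326) = Φ(0.974) = 0.8349.

Power ≈ 0.835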